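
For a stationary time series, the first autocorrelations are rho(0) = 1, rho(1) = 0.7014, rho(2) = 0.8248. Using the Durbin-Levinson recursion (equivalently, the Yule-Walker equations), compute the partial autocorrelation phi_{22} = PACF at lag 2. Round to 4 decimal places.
\phi_{22} = 0.6551

The PACF at lag k is phi_{kk}, the last component of the solution
to the Yule-Walker system G_k phi = r_k where
  (G_k)_{ij} = rho(|i - j|), (r_k)_i = rho(i), i,j = 1..k.
Equivalently, Durbin-Levinson gives phi_{kk} iteratively:
  phi_{11} = rho(1)
  phi_{kk} = [rho(k) - sum_{j=1..k-1} phi_{k-1,j} rho(k-j)]
            / [1 - sum_{j=1..k-1} phi_{k-1,j} rho(j)],
  phi_{k,j} = phi_{k-1,j} - phi_{kk} phi_{k-1,k-j},  j = 1..k-1.
Step k = 1:
  phi_11 = rho(1) = 0.7014.
Step k = 2:
  phi_22 = [rho(2) - phi_11 rho(1)] / [1 - phi_11 rho(1)] = [0.8248 - (0.7014)(0.7014)] / [1 - (0.7014)(0.7014)]
         = 0.33283804 / 0.50803804 = 0.6551.
Therefore phi_{22} = 0.6551.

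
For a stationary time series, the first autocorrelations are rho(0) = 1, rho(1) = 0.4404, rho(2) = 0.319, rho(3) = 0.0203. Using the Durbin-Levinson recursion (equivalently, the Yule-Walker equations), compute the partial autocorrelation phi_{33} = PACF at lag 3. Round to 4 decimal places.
\phi_{33} = -0.2119

The PACF at lag k is phi_{kk}, the last component of the solution
to the Yule-Walker system G_k phi = r_k where
  (G_k)_{ij} = rho(|i - j|), (r_k)_i = rho(i), i,j = 1..k.
Equivalently, Durbin-Levinson gives phi_{kk} iteratively:
  phi_{11} = rho(1)
  phi_{kk} = [rho(k) - sum_{j=1..k-1} phi_{k-1,j} rho(k-j)]
            / [1 - sum_{j=1..k-1} phi_{k-1,j} rho(j)],
  phi_{k,j} = phi_{k-1,j} - phi_{kk} phi_{k-1,k-j},  j = 1..k-1.
Step k = 1:
  phi_11 = rho(1) = 0.4404.
Step k = 2:
  phi_22 = [rho(2) - phi_11 rho(1)] / [1 - phi_11 rho(1)] = [0.319 - (0.4404)(0.4404)] / [1 - (0.4404)(0.4404)]
         = 0.12504784 / 0.80604784 = 0.155137.
  Update: phi_21 = phi_11 - phi_22 phi_11 = 0.4404 - (0.155137)(0.4404) = 0.372078.
Step k = 3:
  phi_33 = [rho(3) - phi_21 rho(2) - phi_22 rho(1)] / [1 - phi_21 rho(1) - phi_22 rho(2)]
    numerator   = 0.0203 - (0.372078)(0.319) - (0.155137)(0.4404) = -0.16671511
    denominator = 1 - (0.372078)(0.4404) - (0.155137)(0.319) = 0.78664829
  phi_33 = -0.16671511 / 0.78664829 = -0.2119.
Therefore phi_{33} = -0.2119.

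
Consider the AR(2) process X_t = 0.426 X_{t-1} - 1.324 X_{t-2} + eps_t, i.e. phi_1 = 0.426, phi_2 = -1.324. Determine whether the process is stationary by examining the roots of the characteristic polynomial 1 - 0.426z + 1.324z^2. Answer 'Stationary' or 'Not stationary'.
\text{Not stationary}

The AR(p) characteristic polynomial is P(z) = 1 - 0.426z + 1.324z^2.
Stationarity requires all roots to lie outside the unit circle, i.e. |z| > 1 for every root.
Set 1 + (-0.426) z + (1.324) z^2 = 0, i.e. a z^2 + b z + c = 0 with a = 1.324, b = -0.426, c = 1.
Discriminant D = b^2 - 4ac = (-0.426)^2 - 4*(1.324)*1 = 0.181476 - (5.296) = -5.114524.
D < 0, so the roots are the complex-conjugate pair z = (-b +/- i sqrt(-D)) / (2a) = 0.1609 +/- 0.8541i.
For a conjugate pair |z|^2 = z * conj(z) = (product of roots) = c/a = 1/(1.324) = 0.755287, so |z| = sqrt(0.755287) = 0.8691 for both roots.
Moduli of all roots: 0.8691, 0.8691.
All moduli strictly greater than 1? No.
Verdict: Not stationary.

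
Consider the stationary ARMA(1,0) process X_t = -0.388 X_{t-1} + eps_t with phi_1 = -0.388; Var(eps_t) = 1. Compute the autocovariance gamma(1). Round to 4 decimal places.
\gamma(1) = -0.4568

Multiply the model equation by X_{t-k} and take expectations. With theta_0 = psi_0 = 1 and psi_j the MA(infinity) weights, this gives
  gamma(k) - sum_i phi_i gamma(k-i) = c_k,
  c_k = sigma^2 * sum_{j=k..q} theta_j psi_{j-k}   (c_k = 0 for k > q),
using gamma(-m) = gamma(m).
Pure AR (q = 0): c_0 = sigma^2 = 1, c_k = 0 for k >= 1.
Equations for k = 0 and k = 1 (AR order 1):
  gamma(0) = phi_1 gamma(1) + c_0
  gamma(1) = phi_1 gamma(0) + c_1
Substituting the second into the first: gamma(0) (1 - phi_1^2) = c_0 + phi_1 c_1, so
  gamma(0) = c_0 / (1 - phi_1^2) = 1 / (1 - (-0.388)^2) = 1 / 0.849456 = 1.177224.
  gamma(1) = phi_1 gamma(0) = (-0.388)(1.177224) = -0.456763.
Therefore gamma(1) = -0.4568 (to 4 decimal places).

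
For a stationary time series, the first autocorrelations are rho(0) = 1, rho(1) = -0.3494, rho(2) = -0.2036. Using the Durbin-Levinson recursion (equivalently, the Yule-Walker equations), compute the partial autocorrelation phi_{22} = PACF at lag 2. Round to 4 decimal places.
\phi_{22} = -0.3710

The PACF at lag k is phi_{kk}, the last component of the solution
to the Yule-Walker system G_k phi = r_k where
  (G_k)_{ij} = rho(|i - j|), (r_k)_i = rho(i), i,j = 1..k.
Equivalently, Durbin-Levinson gives phi_{kk} iteratively:
  phi_{11} = rho(1)
  phi_{kk} = [rho(k) - sum_{j=1..k-1} phi_{k-1,j} rho(k-j)]
            / [1 - sum_{j=1..k-1} phi_{k-1,j} rho(j)],
  phi_{k,j} = phi_{k-1,j} - phi_{kk} phi_{k-1,k-j},  j = 1..k-1.
Step k = 1:
  phi_11 = rho(1) = -0.3494.
Step k = 2:
  phi_22 = [rho(2) - phi_11 rho(1)] / [1 - phi_11 rho(1)] = [-0.2036 - (-0.3494)(-0.3494)] / [1 - (-0.3494)(-0.3494)]
         = -0.32568036 / 0.87791964 = -0.371.
Therefore phi_{22} = -0.3710.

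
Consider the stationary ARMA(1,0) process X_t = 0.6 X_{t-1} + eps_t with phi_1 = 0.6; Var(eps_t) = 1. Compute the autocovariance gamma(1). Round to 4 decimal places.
\gamma(1) = 0.9375

Multiply the model equation by X_{t-k} and take expectations. With theta_0 = psi_0 = 1 and psi_j the MA(infinity) weights, this gives
  gamma(k) - sum_i phi_i gamma(k-i) = c_k,
  c_k = sigma^2 * sum_{j=k..q} theta_j psi_{j-k}   (c_k = 0 for k > q),
using gamma(-m) = gamma(m).
Pure AR (q = 0): c_0 = sigma^2 = 1, c_k = 0 for k >= 1.
Equations for k = 0 and k = 1 (AR order 1):
  gamma(0) = phi_1 gamma(1) + c_0
  gamma(1) = phi_1 gamma(0) + c_1
Substituting the second into the first: gamma(0) (1 - phi_1^2) = c_0 + phi_1 c_1, so
  gamma(0) = c_0 / (1 - phi_1^2) = 1 / (1 - (0.6)^2) = 1 / 0.64 = 1.5625.
  gamma(1) = phi_1 gamma(0) = (0.6)(1.5625) = 0.9375.
Therefore gamma(1) = 0.9375 (to 4 decimal places).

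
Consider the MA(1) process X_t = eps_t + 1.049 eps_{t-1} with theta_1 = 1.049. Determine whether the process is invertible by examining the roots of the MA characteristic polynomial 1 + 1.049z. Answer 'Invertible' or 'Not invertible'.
\text{Not invertible}

The MA(q) characteristic polynomial is P(z) = 1 + 1.049z.
Invertibility requires all roots to lie outside the unit circle, i.e. |z| > 1 for every root.
This is linear in z: 1 + (1.049) z = 0  =>  z = -1/(1.049) = -0.953289,  |z| = 0.953289.
Moduli of all roots: 0.9533.
All moduli strictly greater than 1? No.
Verdict: Not invertible.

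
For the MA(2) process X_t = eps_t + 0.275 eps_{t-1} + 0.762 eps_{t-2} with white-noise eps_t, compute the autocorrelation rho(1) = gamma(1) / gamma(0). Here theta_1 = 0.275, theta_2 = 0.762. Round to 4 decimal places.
\rho(1) = 0.2926

For an MA(q) process with theta_0 = 1, the autocovariance is
  gamma(k) = sigma^2 * sum_{i=0..q-k} theta_i * theta_{i+k},
and rho(k) = gamma(k) / gamma(0). Sigma^2 cancels.
  numerator   = (1)*(0.275) + (0.275)*(0.762) = 0.48455.
  denominator = (1)^2 + (0.275)^2 + (0.762)^2 = 1.656269.
  rho(1) = 0.48455 / 1.656269 = 0.2926.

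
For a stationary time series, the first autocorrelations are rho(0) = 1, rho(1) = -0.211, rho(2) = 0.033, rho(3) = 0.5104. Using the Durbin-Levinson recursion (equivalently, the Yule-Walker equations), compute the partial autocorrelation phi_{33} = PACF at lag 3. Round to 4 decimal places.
\phi_{33} = 0.5390

The PACF at lag k is phi_{kk}, the last component of the solution
to the Yule-Walker system G_k phi = r_k where
  (G_k)_{ij} = rho(|i - j|), (r_k)_i = rho(i), i,j = 1..k.
Equivalently, Durbin-Levinson gives phi_{kk} iteratively:
  phi_{11} = rho(1)
  phi_{kk} = [rho(k) - sum_{j=1..k-1} phi_{k-1,j} rho(k-j)]
            / [1 - sum_{j=1..k-1} phi_{k-1,j} rho(j)],
  phi_{k,j} = phi_{k-1,j} - phi_{kk} phi_{k-1,k-j},  j = 1..k-1.
Step k = 1:
  phi_11 = rho(1) = -0.211.
Step k = 2:
  phi_22 = [rho(2) - phi_11 rho(1)] / [1 - phi_11 rho(1)] = [0.033 - (-0.211)(-0.211)] / [1 - (-0.211)(-0.211)]
         = -0.011521 / 0.955479 = -0.012058.
  Update: phi_21 = phi_11 - phi_22 phi_11 = -0.211 - (-0.012058)(-0.211) = -0.213544.
Step k = 3:
  phi_33 = [rho(3) - phi_21 rho(2) - phi_22 rho(1)] / [1 - phi_21 rho(1) - phi_22 rho(2)]
    numerator   = 0.5104 - (-0.213544)(0.033) - (-0.012058)(-0.211) = 0.51490276
    denominator = 1 - (-0.213544)(-0.211) - (-0.012058)(0.033) = 0.95534008
  phi_33 = 0.51490276 / 0.95534008 = 0.539.
Therefore phi_{33} = 0.5390.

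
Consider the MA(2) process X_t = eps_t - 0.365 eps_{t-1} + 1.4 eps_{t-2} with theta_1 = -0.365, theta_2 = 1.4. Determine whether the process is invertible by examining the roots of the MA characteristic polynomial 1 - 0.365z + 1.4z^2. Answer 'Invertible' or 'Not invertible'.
\text{Not invertible}

The MA(q) characteristic polynomial is P(z) = 1 - 0.365z + 1.4z^2.
Invertibility requires all roots to lie outside the unit circle, i.e. |z| > 1 for every root.
Set 1 + (-0.365) z + (1.4) z^2 = 0, i.e. a z^2 + b z + c = 0 with a = 1.4, b = -0.365, c = 1.
Discriminant D = b^2 - 4ac = (-0.365)^2 - 4*(1.4)*1 = 0.133225 - (5.6) = -5.466775.
D < 0, so the roots are the complex-conjugate pair z = (-b +/- i sqrt(-D)) / (2a) = 0.1304 +/- 0.835i.
For a conjugate pair |z|^2 = z * conj(z) = (product of roots) = c/a = 1/(1.4) = 0.714286, so |z| = sqrt(0.714286) = 0.8452 for both roots.
Moduli of all roots: 0.8452, 0.8452.
All moduli strictly greater than 1? No.
Verdict: Not invertible.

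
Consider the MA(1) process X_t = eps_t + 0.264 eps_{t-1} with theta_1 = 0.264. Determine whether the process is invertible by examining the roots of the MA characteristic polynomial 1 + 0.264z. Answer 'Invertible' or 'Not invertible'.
\text{Invertible}

The MA(q) characteristic polynomial is P(z) = 1 + 0.264z.
Invertibility requires all roots to lie outside the unit circle, i.e. |z| > 1 for every root.
This is linear in z: 1 + (0.264) z = 0  =>  z = -1/(0.264) = -3.787879,  |z| = 3.787879.
Moduli of all roots: 3.7879.
All moduli strictly greater than 1? Yes.
Verdict: Invertible.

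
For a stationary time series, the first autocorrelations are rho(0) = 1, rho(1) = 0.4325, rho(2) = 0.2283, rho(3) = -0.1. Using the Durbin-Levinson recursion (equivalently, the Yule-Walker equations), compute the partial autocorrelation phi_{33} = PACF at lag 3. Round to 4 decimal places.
\phi_{33} = -0.2660

The PACF at lag k is phi_{kk}, the last component of the solution
to the Yule-Walker system G_k phi = r_k where
  (G_k)_{ij} = rho(|i - j|), (r_k)_i = rho(i), i,j = 1..k.
Equivalently, Durbin-Levinson gives phi_{kk} iteratively:
  phi_{11} = rho(1)
  phi_{kk} = [rho(k) - sum_{j=1..k-1} phi_{k-1,j} rho(k-j)]
            / [1 - sum_{j=1..k-1} phi_{k-1,j} rho(j)],
  phi_{k,j} = phi_{k-1,j} - phi_{kk} phi_{k-1,k-j},  j = 1..k-1.
Step k = 1:
  phi_11 = rho(1) = 0.4325.
Step k = 2:
  phi_22 = [rho(2) - phi_11 rho(1)] / [1 - phi_11 rho(1)] = [0.2283 - (0.4325)(0.4325)] / [1 - (0.4325)(0.4325)]
         = 0.04124375 / 0.81294375 = 0.050734.
  Update: phi_21 = phi_11 - phi_22 phi_11 = 0.4325 - (0.050734)(0.4325) = 0.410558.
Step k = 3:
  phi_33 = [rho(3) - phi_21 rho(2) - phi_22 rho(1)] / [1 - phi_21 rho(1) - phi_22 rho(2)]
    numerator   = -0.1 - (0.410558)(0.2283) - (0.050734)(0.4325) = -0.21567269
    denominator = 1 - (0.410558)(0.4325) - (0.050734)(0.2283) = 0.8108513
  phi_33 = -0.21567269 / 0.8108513 = -0.266.
Therefore phi_{33} = -0.2660.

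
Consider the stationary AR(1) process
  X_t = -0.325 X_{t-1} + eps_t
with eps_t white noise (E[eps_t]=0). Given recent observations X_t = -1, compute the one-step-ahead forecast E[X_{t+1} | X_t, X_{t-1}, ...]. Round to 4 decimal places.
E[X_{t+1} \mid \mathcal F_t] = 0.3250

For an AR(p) model X_t = c + sum_i phi_i X_{t-i} + eps_t, the
one-step-ahead conditional mean is
  E[X_{t+1} | X_t, ...] = c + sum_i phi_i X_{t+1-i}.
Substitute known values:
  E[X_{t+1} | ...] = (-0.325) * (-1)
                   = 0.3250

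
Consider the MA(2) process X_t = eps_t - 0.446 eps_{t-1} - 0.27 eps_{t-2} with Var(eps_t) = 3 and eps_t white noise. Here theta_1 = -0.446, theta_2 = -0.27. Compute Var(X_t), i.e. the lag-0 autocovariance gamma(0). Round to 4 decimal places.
\gamma(0) = 3.8154

For an MA(q) process X_t = eps_t + sum_i theta_i eps_{t-i} with
Var(eps_t) = sigma^2, the variance is
  gamma(0) = sigma^2 * (1 + sum_i theta_i^2).
  sum_i theta_i^2 = (-0.446)^2 + (-0.27)^2 = 0.198916 + 0.0729 = 0.271816.
  gamma(0) = 3 * (1 + 0.271816) = 3 * 1.271816 = 3.815448, which rounds to 3.8154.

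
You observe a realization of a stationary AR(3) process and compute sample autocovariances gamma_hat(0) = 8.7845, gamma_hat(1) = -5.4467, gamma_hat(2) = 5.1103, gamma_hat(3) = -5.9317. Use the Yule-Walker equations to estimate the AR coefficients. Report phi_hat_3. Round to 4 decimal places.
\hat\phi_{3} = -0.4190

The Yule-Walker equations for an AR(p) process read, in matrix form,
  Gamma_p phi = r_p,   with   (Gamma_p)_{ij} = gamma(|i - j|),
                       (r_p)_i = gamma(i),   i,j = 1..p.
Substitute the sample gammas (Toeplitz matrix and right-hand side of size 3):
  Gamma_p = [[8.7845, -5.4467, 5.1103], [-5.4467, 8.7845, -5.4467], [5.1103, -5.4467, 8.7845]]
  r_p     = [-5.4467, 5.1103, -5.9317]
Written out (R1..R3):
  (R1) 8.7845 phi_1 - 5.4467 phi_2 + 5.1103 phi_3 = -5.4467
  (R2) -5.4467 phi_1 + 8.7845 phi_2 - 5.4467 phi_3 = 5.1103
  (R3) 5.1103 phi_1 - 5.4467 phi_2 + 8.7845 phi_3 = -5.9317
Gaussian elimination:
  R2 <- R2 - (-5.4467/8.7845) R1 = R2 - (-0.620035) R1:  5.407354 phi_2 - 2.278134 phi_3 = 1.733154
  R3 <- R3 - (5.1103/8.7845) R1 = R3 - (0.581741) R1:  -2.278134 phi_2 + 5.811631 phi_3 = -2.763134
  R3 <- R3 - (-2.278134/5.407354) R2 = R3 - (-0.421303) R2:  4.851847 phi_3 = -2.032951
Back-substitution:
  phi_hat_3 = -2.032951 / 4.851847 = -0.419006
  phi_hat_2 = (1.733154 - (-2.278134)(-0.419006)) / 5.407354 = 0.14399
  phi_hat_1 = (-5.4467 - (-5.4467)(0.14399) - (5.1103)(-0.419006)) / 8.7845 = -0.287004
So phi_hat = [-0.2870, 0.1440, -0.4190].
Therefore phi_hat_3 = -0.4190.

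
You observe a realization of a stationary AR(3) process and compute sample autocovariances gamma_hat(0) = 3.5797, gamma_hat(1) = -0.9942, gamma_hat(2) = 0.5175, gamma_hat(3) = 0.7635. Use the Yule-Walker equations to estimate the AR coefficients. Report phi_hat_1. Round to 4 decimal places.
\hat\phi_{1} = -0.2790

The Yule-Walker equations for an AR(p) process read, in matrix form,
  Gamma_p phi = r_p,   with   (Gamma_p)_{ij} = gamma(|i - j|),
                       (r_p)_i = gamma(i),   i,j = 1..p.
Substitute the sample gammas (Toeplitz matrix and right-hand side of size 3):
  Gamma_p = [[3.5797, -0.9942, 0.5175], [-0.9942, 3.5797, -0.9942], [0.5175, -0.9942, 3.5797]]
  r_p     = [-0.9942, 0.5175, 0.7635]
Written out (R1..R3):
  (R1) 3.5797 phi_1 - 0.9942 phi_2 + 0.5175 phi_3 = -0.9942
  (R2) -0.9942 phi_1 + 3.5797 phi_2 - 0.9942 phi_3 = 0.5175
  (R3) 0.5175 phi_1 - 0.9942 phi_2 + 3.5797 phi_3 = 0.7635
Gaussian elimination:
  R2 <- R2 - (-0.9942/3.5797) R1 = R2 - (-0.277733) R1:  3.303578 phi_2 - 0.850473 phi_3 = 0.241378
  R3 <- R3 - (0.5175/3.5797) R1 = R3 - (0.144565) R1:  -0.850473 phi_2 + 3.504888 phi_3 = 0.907227
  R3 <- R3 - (-0.850473/3.303578) R2 = R3 - (-0.25744) R2:  3.285942 phi_3 = 0.969367
Back-substitution:
  phi_hat_3 = 0.969367 / 3.285942 = 0.295004
  phi_hat_2 = (0.241378 - (-0.850473)(0.295004)) / 3.303578 = 0.149012
  phi_hat_1 = (-0.9942 - (-0.9942)(0.149012) - (0.5175)(0.295004)) / 3.5797 = -0.278995
So phi_hat = [-0.2790, 0.1490, 0.2950].
Therefore phi_hat_1 = -0.2790.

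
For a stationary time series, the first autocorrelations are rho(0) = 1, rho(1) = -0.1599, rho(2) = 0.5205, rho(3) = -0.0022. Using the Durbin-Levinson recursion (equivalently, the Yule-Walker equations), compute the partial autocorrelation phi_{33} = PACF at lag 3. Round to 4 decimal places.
\phi_{33} = 0.1659

The PACF at lag k is phi_{kk}, the last component of the solution
to the Yule-Walker system G_k phi = r_k where
  (G_k)_{ij} = rho(|i - j|), (r_k)_i = rho(i), i,j = 1..k.
Equivalently, Durbin-Levinson gives phi_{kk} iteratively:
  phi_{11} = rho(1)
  phi_{kk} = [rho(k) - sum_{j=1..k-1} phi_{k-1,j} rho(k-j)]
            / [1 - sum_{j=1..k-1} phi_{k-1,j} rho(j)],
  phi_{k,j} = phi_{k-1,j} - phi_{kk} phi_{k-1,k-j},  j = 1..k-1.
Step k = 1:
  phi_11 = rho(1) = -0.1599.
Step k = 2:
  phi_22 = [rho(2) - phi_11 rho(1)] / [1 - phi_11 rho(1)] = [0.5205 - (-0.1599)(-0.1599)] / [1 - (-0.1599)(-0.1599)]
         = 0.49493199 / 0.97443199 = 0.507918.
  Update: phi_21 = phi_11 - phi_22 phi_11 = -0.1599 - (0.507918)(-0.1599) = -0.078684.
Step k = 3:
  phi_33 = [rho(3) - phi_21 rho(2) - phi_22 rho(1)] / [1 - phi_21 rho(1) - phi_22 rho(2)]
    numerator   = -0.0022 - (-0.078684)(0.5205) - (0.507918)(-0.1599) = 0.1199711
    denominator = 1 - (-0.078684)(-0.1599) - (0.507918)(0.5205) = 0.7230469
  phi_33 = 0.1199711 / 0.7230469 = 0.1659.
Therefore phi_{33} = 0.1659.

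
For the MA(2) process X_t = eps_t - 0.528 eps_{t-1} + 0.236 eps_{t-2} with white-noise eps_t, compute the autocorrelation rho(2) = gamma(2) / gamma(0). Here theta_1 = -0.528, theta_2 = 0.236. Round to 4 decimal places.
\rho(2) = 0.1768

For an MA(q) process with theta_0 = 1, the autocovariance is
  gamma(k) = sigma^2 * sum_{i=0..q-k} theta_i * theta_{i+k},
and rho(k) = gamma(k) / gamma(0). Sigma^2 cancels.
  numerator   = (1)*(0.236) = 0.236.
  denominator = (1)^2 + (-0.528)^2 + (0.236)^2 = 1.33448.
  rho(2) = 0.236 / 1.33448 = 0.1768.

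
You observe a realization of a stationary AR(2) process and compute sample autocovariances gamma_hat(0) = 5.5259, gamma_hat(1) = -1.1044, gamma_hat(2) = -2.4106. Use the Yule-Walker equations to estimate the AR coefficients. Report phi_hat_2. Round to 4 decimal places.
\hat\phi_{2} = -0.4960

The Yule-Walker equations for an AR(p) process read, in matrix form,
  Gamma_p phi = r_p,   with   (Gamma_p)_{ij} = gamma(|i - j|),
                       (r_p)_i = gamma(i),   i,j = 1..p.
Substitute the sample gammas (Toeplitz matrix and right-hand side of size 2):
  Gamma_p = [[5.5259, -1.1044], [-1.1044, 5.5259]]
  r_p     = [-1.1044, -2.4106]
Written out:
  5.5259 phi_1 - 1.1044 phi_2 = -1.1044
  -1.1044 phi_1 + 5.5259 phi_2 = -2.4106
Solve by Cramer's rule:
  det = gamma(0)^2 - gamma(1)^2 = (5.5259)^2 - (-1.1044)^2 = 30.53557081 - 1.21969936 = 29.31587145
  phi_hat_1 = [gamma(1) gamma(0) - gamma(1) gamma(2)] / det = [(-1.1044)(5.5259) - (-1.1044)(-2.4106)] / 29.31587145 = -8.7650706 / 29.31587145 = -0.299
  phi_hat_2 = [gamma(0) gamma(2) - gamma(1)^2] / det = [(5.5259)(-2.4106) - (-1.1044)^2] / 29.31587145 = -14.5404339 / 29.31587145 = -0.496
So phi_hat = [-0.2990, -0.4960].
Therefore phi_hat_2 = -0.4960.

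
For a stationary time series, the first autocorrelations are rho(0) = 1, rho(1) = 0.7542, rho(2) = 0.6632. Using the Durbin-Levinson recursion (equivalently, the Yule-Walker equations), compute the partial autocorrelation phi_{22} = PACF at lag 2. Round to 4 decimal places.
\phi_{22} = 0.2189

The PACF at lag k is phi_{kk}, the last component of the solution
to the Yule-Walker system G_k phi = r_k where
  (G_k)_{ij} = rho(|i - j|), (r_k)_i = rho(i), i,j = 1..k.
Equivalently, Durbin-Levinson gives phi_{kk} iteratively:
  phi_{11} = rho(1)
  phi_{kk} = [rho(k) - sum_{j=1..k-1} phi_{k-1,j} rho(k-j)]
            / [1 - sum_{j=1..k-1} phi_{k-1,j} rho(j)],
  phi_{k,j} = phi_{k-1,j} - phi_{kk} phi_{k-1,k-j},  j = 1..k-1.
Step k = 1:
  phi_11 = rho(1) = 0.7542.
Step k = 2:
  phi_22 = [rho(2) - phi_11 rho(1)] / [1 - phi_11 rho(1)] = [0.6632 - (0.7542)(0.7542)] / [1 - (0.7542)(0.7542)]
         = 0.09438236 / 0.43118236 = 0.2189.
Therefore phi_{22} = 0.2189.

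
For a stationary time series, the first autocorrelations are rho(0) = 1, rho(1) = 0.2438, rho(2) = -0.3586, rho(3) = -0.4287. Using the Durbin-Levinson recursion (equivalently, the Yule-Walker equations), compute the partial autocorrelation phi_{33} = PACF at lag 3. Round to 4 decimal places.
\phi_{33} = -0.2571

The PACF at lag k is phi_{kk}, the last component of the solution
to the Yule-Walker system G_k phi = r_k where
  (G_k)_{ij} = rho(|i - j|), (r_k)_i = rho(i), i,j = 1..k.
Equivalently, Durbin-Levinson gives phi_{kk} iteratively:
  phi_{11} = rho(1)
  phi_{kk} = [rho(k) - sum_{j=1..k-1} phi_{k-1,j} rho(k-j)]
            / [1 - sum_{j=1..k-1} phi_{k-1,j} rho(j)],
  phi_{k,j} = phi_{k-1,j} - phi_{kk} phi_{k-1,k-j},  j = 1..k-1.
Step k = 1:
  phi_11 = rho(1) = 0.2438.
Step k = 2:
  phi_22 = [rho(2) - phi_11 rho(1)] / [1 - phi_11 rho(1)] = [-0.3586 - (0.2438)(0.2438)] / [1 - (0.2438)(0.2438)]
         = -0.41803844 / 0.94056156 = -0.444456.
  Update: phi_21 = phi_11 - phi_22 phi_11 = 0.2438 - (-0.444456)(0.2438) = 0.352158.
Step k = 3:
  phi_33 = [rho(3) - phi_21 rho(2) - phi_22 rho(1)] / [1 - phi_21 rho(1) - phi_22 rho(2)]
    numerator   = -0.4287 - (0.352158)(-0.3586) - (-0.444456)(0.2438) = -0.19405756
    denominator = 1 - (0.352158)(0.2438) - (-0.444456)(-0.3586) = 0.75476177
  phi_33 = -0.19405756 / 0.75476177 = -0.2571.
Therefore phi_{33} = -0.2571.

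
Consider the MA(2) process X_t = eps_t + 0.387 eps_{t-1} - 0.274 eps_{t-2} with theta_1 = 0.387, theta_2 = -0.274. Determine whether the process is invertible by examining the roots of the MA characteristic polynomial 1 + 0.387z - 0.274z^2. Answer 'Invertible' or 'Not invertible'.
\text{Invertible}

The MA(q) characteristic polynomial is P(z) = 1 + 0.387z - 0.274z^2.
Invertibility requires all roots to lie outside the unit circle, i.e. |z| > 1 for every root.
Set 1 + (0.387) z + (-0.274) z^2 = 0, i.e. a z^2 + b z + c = 0 with a = -0.274, b = 0.387, c = 1.
Discriminant D = b^2 - 4ac = (0.387)^2 - 4*(-0.274)*1 = 0.149769 - (-1.096) = 1.245769.
D >= 0, so the roots are real: z = (-b +/- sqrt(D)) / (2a) = (-0.387 +/- 1.11614) / (-0.548).
  z_1 = (-0.387 + 1.11614) / (-0.548) = -1.3305,   |z_1| = 1.3305.
  z_2 = (-0.387 - 1.11614) / (-0.548) = 2.743,   |z_2| = 2.743.
Moduli of all roots: 1.3305, 2.7430.
All moduli strictly greater than 1? Yes.
Verdict: Invertible.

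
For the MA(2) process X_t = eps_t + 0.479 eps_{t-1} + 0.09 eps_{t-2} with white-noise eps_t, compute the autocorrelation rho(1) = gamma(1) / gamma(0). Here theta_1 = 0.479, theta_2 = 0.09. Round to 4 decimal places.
\rho(1) = 0.4219

For an MA(q) process with theta_0 = 1, the autocovariance is
  gamma(k) = sigma^2 * sum_{i=0..q-k} theta_i * theta_{i+k},
and rho(k) = gamma(k) / gamma(0). Sigma^2 cancels.
  numerator   = (1)*(0.479) + (0.479)*(0.09) = 0.52211.
  denominator = (1)^2 + (0.479)^2 + (0.09)^2 = 1.237541.
  rho(1) = 0.52211 / 1.237541 = 0.4219.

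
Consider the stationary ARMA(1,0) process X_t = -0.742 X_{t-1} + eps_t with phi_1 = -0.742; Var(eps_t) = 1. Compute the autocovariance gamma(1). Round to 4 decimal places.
\gamma(1) = -1.6510

Multiply the model equation by X_{t-k} and take expectations. With theta_0 = psi_0 = 1 and psi_j the MA(infinity) weights, this gives
  gamma(k) - sum_i phi_i gamma(k-i) = c_k,
  c_k = sigma^2 * sum_{j=k..q} theta_j psi_{j-k}   (c_k = 0 for k > q),
using gamma(-m) = gamma(m).
Pure AR (q = 0): c_0 = sigma^2 = 1, c_k = 0 for k >= 1.
Equations for k = 0 and k = 1 (AR order 1):
  gamma(0) = phi_1 gamma(1) + c_0
  gamma(1) = phi_1 gamma(0) + c_1
Substituting the second into the first: gamma(0) (1 - phi_1^2) = c_0 + phi_1 c_1, so
  gamma(0) = c_0 / (1 - phi_1^2) = 1 / (1 - (-0.742)^2) = 1 / 0.449436 = 2.225011.
  gamma(1) = phi_1 gamma(0) = (-0.742)(2.225011) = -1.650958.
Therefore gamma(1) = -1.6510 (to 4 decimal places).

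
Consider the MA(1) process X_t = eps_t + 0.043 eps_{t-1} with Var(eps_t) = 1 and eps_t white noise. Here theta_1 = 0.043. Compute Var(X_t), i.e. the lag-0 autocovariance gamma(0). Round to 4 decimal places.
\gamma(0) = 1.0018

For an MA(q) process X_t = eps_t + sum_i theta_i eps_{t-i} with
Var(eps_t) = sigma^2, the variance is
  gamma(0) = sigma^2 * (1 + sum_i theta_i^2).
  sum_i theta_i^2 = (0.043)^2 = 0.001849.
  gamma(0) = 1 * (1 + 0.001849) = 1 * 1.001849 = 1.001849, which rounds to 1.0018.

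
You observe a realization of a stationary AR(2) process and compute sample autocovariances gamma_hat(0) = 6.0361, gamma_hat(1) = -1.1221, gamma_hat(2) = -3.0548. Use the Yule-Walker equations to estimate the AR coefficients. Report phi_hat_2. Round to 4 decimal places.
\hat\phi_{2} = -0.5600

The Yule-Walker equations for an AR(p) process read, in matrix form,
  Gamma_p phi = r_p,   with   (Gamma_p)_{ij} = gamma(|i - j|),
                       (r_p)_i = gamma(i),   i,j = 1..p.
Substitute the sample gammas (Toeplitz matrix and right-hand side of size 2):
  Gamma_p = [[6.0361, -1.1221], [-1.1221, 6.0361]]
  r_p     = [-1.1221, -3.0548]
Written out:
  6.0361 phi_1 - 1.1221 phi_2 = -1.1221
  -1.1221 phi_1 + 6.0361 phi_2 = -3.0548
Solve by Cramer's rule:
  det = gamma(0)^2 - gamma(1)^2 = (6.0361)^2 - (-1.1221)^2 = 36.43450321 - 1.25910841 = 35.1753948
  phi_hat_1 = [gamma(1) gamma(0) - gamma(1) gamma(2)] / det = [(-1.1221)(6.0361) - (-1.1221)(-3.0548)] / 35.1753948 = -10.20089889 / 35.1753948 = -0.29
  phi_hat_2 = [gamma(0) gamma(2) - gamma(1)^2] / det = [(6.0361)(-3.0548) - (-1.1221)^2] / 35.1753948 = -19.69818669 / 35.1753948 = -0.56
So phi_hat = [-0.2900, -0.5600].
Therefore phi_hat_2 = -0.5600.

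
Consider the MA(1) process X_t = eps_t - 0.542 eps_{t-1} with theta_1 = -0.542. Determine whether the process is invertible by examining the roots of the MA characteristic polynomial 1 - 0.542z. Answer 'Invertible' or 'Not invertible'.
\text{Invertible}

The MA(q) characteristic polynomial is P(z) = 1 - 0.542z.
Invertibility requires all roots to lie outside the unit circle, i.e. |z| > 1 for every root.
This is linear in z: 1 + (-0.542) z = 0  =>  z = -1/(-0.542) = 1.845018,  |z| = 1.845018.
Moduli of all roots: 1.8450.
All moduli strictly greater than 1? Yes.
Verdict: Invertible.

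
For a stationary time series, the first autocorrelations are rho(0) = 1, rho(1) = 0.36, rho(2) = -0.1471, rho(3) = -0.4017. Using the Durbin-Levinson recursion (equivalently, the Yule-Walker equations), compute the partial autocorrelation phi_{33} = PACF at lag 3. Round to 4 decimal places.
\phi_{33} = -0.2779

The PACF at lag k is phi_{kk}, the last component of the solution
to the Yule-Walker system G_k phi = r_k where
  (G_k)_{ij} = rho(|i - j|), (r_k)_i = rho(i), i,j = 1..k.
Equivalently, Durbin-Levinson gives phi_{kk} iteratively:
  phi_{11} = rho(1)
  phi_{kk} = [rho(k) - sum_{j=1..k-1} phi_{k-1,j} rho(k-j)]
            / [1 - sum_{j=1..k-1} phi_{k-1,j} rho(j)],
  phi_{k,j} = phi_{k-1,j} - phi_{kk} phi_{k-1,k-j},  j = 1..k-1.
Step k = 1:
  phi_11 = rho(1) = 0.36.
Step k = 2:
  phi_22 = [rho(2) - phi_11 rho(1)] / [1 - phi_11 rho(1)] = [-0.1471 - (0.36)(0.36)] / [1 - (0.36)(0.36)]
         = -0.2767 / 0.8704 = -0.3179.
  Update: phi_21 = phi_11 - phi_22 phi_11 = 0.36 - (-0.3179)(0.36) = 0.474444.
Step k = 3:
  phi_33 = [rho(3) - phi_21 rho(2) - phi_22 rho(1)] / [1 - phi_21 rho(1) - phi_22 rho(2)]
    numerator   = -0.4017 - (0.474444)(-0.1471) - (-0.3179)(0.36) = -0.21746536
    denominator = 1 - (0.474444)(0.36) - (-0.3179)(-0.1471) = 0.78243712
  phi_33 = -0.21746536 / 0.78243712 = -0.2779.
Therefore phi_{33} = -0.2779.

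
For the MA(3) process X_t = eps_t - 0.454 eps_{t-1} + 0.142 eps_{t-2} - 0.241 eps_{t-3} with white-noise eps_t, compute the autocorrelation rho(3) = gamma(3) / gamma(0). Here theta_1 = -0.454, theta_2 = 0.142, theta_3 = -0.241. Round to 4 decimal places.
\rho(3) = -0.1876

For an MA(q) process with theta_0 = 1, the autocovariance is
  gamma(k) = sigma^2 * sum_{i=0..q-k} theta_i * theta_{i+k},
and rho(k) = gamma(k) / gamma(0). Sigma^2 cancels.
  numerator   = (1)*(-0.241) = -0.241.
  denominator = (1)^2 + (-0.454)^2 + (0.142)^2 + (-0.241)^2 = 1.284361.
  rho(3) = -0.241 / 1.284361 = -0.1876.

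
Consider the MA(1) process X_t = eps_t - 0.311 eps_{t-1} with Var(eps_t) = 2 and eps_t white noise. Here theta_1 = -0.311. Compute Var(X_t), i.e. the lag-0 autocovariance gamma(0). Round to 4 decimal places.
\gamma(0) = 2.1934

For an MA(q) process X_t = eps_t + sum_i theta_i eps_{t-i} with
Var(eps_t) = sigma^2, the variance is
  gamma(0) = sigma^2 * (1 + sum_i theta_i^2).
  sum_i theta_i^2 = (-0.311)^2 = 0.096721.
  gamma(0) = 2 * (1 + 0.096721) = 2 * 1.096721 = 2.193442, which rounds to 2.1934.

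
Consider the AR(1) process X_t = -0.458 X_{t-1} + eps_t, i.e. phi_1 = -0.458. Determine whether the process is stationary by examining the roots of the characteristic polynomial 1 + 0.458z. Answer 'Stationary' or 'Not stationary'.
\text{Stationary}

The AR(p) characteristic polynomial is P(z) = 1 + 0.458z.
Stationarity requires all roots to lie outside the unit circle, i.e. |z| > 1 for every root.
This is linear in z: 1 + (0.458) z = 0  =>  z = -1/(0.458) = -2.183406,  |z| = 2.183406.
Moduli of all roots: 2.1834.
All moduli strictly greater than 1? Yes.
Verdict: Stationary.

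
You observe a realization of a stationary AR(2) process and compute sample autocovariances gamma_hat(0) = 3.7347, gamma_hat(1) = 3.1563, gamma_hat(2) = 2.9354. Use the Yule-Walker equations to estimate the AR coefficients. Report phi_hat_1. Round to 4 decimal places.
\hat\phi_{1} = 0.6330

The Yule-Walker equations for an AR(p) process read, in matrix form,
  Gamma_p phi = r_p,   with   (Gamma_p)_{ij} = gamma(|i - j|),
                       (r_p)_i = gamma(i),   i,j = 1..p.
Substitute the sample gammas (Toeplitz matrix and right-hand side of size 2):
  Gamma_p = [[3.7347, 3.1563], [3.1563, 3.7347]]
  r_p     = [3.1563, 2.9354]
Written out:
  3.7347 phi_1 + 3.1563 phi_2 = 3.1563
  3.1563 phi_1 + 3.7347 phi_2 = 2.9354
Solve by Cramer's rule:
  det = gamma(0)^2 - gamma(1)^2 = (3.7347)^2 - (3.1563)^2 = 13.94798409 - 9.96222969 = 3.9857544
  phi_hat_1 = [gamma(1) gamma(0) - gamma(1) gamma(2)] / det = [(3.1563)(3.7347) - (3.1563)(2.9354)] / 3.9857544 = 2.52283059 / 3.9857544 = 0.633
  phi_hat_2 = [gamma(0) gamma(2) - gamma(1)^2] / det = [(3.7347)(2.9354) - (3.1563)^2] / 3.9857544 = 1.00060869 / 3.9857544 = 0.251
So phi_hat = [0.6330, 0.2510].
Therefore phi_hat_1 = 0.6330.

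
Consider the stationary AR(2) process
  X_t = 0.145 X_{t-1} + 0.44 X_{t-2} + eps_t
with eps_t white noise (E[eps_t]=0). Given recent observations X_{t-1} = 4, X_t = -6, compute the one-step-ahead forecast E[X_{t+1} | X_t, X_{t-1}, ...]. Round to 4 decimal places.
E[X_{t+1} \mid \mathcal F_t] = 0.8900

For an AR(p) model X_t = c + sum_i phi_i X_{t-i} + eps_t, the
one-step-ahead conditional mean is
  E[X_{t+1} | X_t, ...] = c + sum_i phi_i X_{t+1-i}.
Substitute known values:
  E[X_{t+1} | ...] = (0.145) * (-6) + (0.44) * (4)
                   = 0.8900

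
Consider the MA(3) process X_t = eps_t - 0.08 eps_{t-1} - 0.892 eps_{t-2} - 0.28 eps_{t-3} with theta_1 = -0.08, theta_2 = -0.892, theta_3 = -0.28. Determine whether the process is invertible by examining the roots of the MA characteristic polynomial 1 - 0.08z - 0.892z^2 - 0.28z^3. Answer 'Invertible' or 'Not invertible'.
\text{Not invertible}

The MA(q) characteristic polynomial is P(z) = 1 - 0.08z - 0.892z^2 - 0.28z^3.
Invertibility requires all roots to lie outside the unit circle, i.e. |z| > 1 for every root.
Degree 3: look for a simple real root z0 first, then factor out (1 - z/z0) and solve the remaining quadratic.
Testing z0 = -2.5: P(-2.5) = 1 + (-0.08)(-2.5) + (-0.892)(-2.5)^2 + (-0.28)(-2.5)^3
  = 1 + (0.2) + (-5.575) + (4.375) = 0.  So z_0 = -2.5 is a root, |z_0| = 2.5.
Divide out the factor (1 + 0.4 z) = (1 - z/z0) (since 1/z0 = -0.4):
  P(z) = (1 + 0.4 z)(1 + (-0.48) z + (-0.7) z^2)
  [check: z-coef -0.48 - (-0.4) = -0.08; z^2-coef -0.7 - (-0.4)(-0.48) = -0.892; z^3-coef -(-0.4)(-0.7) = -0.28.]
Remaining roots from the quadratic factor 1 + (-0.48) z + (-0.7) z^2:
  Set 1 + (-0.48) z + (-0.7) z^2 = 0, i.e. a z^2 + b z + c = 0 with a = -0.7, b = -0.48, c = 1.
  Discriminant D = b^2 - 4ac = (-0.48)^2 - 4*(-0.7)*1 = 0.2304 - (-2.8) = 3.0304.
  D >= 0, so the roots are real: z = (-b +/- sqrt(D)) / (2a) = (0.48 +/- 1.740804) / (-1.4).
    z_1 = (0.48 + 1.740804) / (-1.4) = -1.5863,   |z_1| = 1.5863.
    z_2 = (0.48 - 1.740804) / (-1.4) = 0.9006,   |z_2| = 0.9006.
Moduli of all roots: 2.5000, 1.5863, 0.9006.
All moduli strictly greater than 1? No.
Verdict: Not invertible.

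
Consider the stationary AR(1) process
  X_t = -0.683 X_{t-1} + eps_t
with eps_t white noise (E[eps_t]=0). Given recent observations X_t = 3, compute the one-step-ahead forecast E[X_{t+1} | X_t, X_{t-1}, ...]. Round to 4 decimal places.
E[X_{t+1} \mid \mathcal F_t] = -2.0490

For an AR(p) model X_t = c + sum_i phi_i X_{t-i} + eps_t, the
one-step-ahead conditional mean is
  E[X_{t+1} | X_t, ...] = c + sum_i phi_i X_{t+1-i}.
Substitute known values:
  E[X_{t+1} | ...] = (-0.683) * (3)
                   = -2.0490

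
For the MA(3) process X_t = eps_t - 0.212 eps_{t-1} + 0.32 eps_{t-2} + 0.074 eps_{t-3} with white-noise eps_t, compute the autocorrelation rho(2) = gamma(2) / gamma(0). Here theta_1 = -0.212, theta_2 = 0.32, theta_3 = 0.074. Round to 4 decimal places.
\rho(2) = 0.2640

For an MA(q) process with theta_0 = 1, the autocovariance is
  gamma(k) = sigma^2 * sum_{i=0..q-k} theta_i * theta_{i+k},
and rho(k) = gamma(k) / gamma(0). Sigma^2 cancels.
  numerator   = (1)*(0.32) + (-0.212)*(0.074) = 0.304312.
  denominator = (1)^2 + (-0.212)^2 + (0.32)^2 + (0.074)^2 = 1.15282.
  rho(2) = 0.304312 / 1.15282 = 0.2640.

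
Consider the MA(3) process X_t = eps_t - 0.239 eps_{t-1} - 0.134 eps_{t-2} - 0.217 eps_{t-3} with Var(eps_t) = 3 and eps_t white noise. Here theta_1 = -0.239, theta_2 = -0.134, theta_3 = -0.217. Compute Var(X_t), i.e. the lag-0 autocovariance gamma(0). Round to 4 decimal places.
\gamma(0) = 3.3665

For an MA(q) process X_t = eps_t + sum_i theta_i eps_{t-i} with
Var(eps_t) = sigma^2, the variance is
  gamma(0) = sigma^2 * (1 + sum_i theta_i^2).
  sum_i theta_i^2 = (-0.239)^2 + (-0.134)^2 + (-0.217)^2 = 0.057121 + 0.017956 + 0.047089 = 0.122166.
  gamma(0) = 3 * (1 + 0.122166) = 3 * 1.122166 = 3.366498, which rounds to 3.3665.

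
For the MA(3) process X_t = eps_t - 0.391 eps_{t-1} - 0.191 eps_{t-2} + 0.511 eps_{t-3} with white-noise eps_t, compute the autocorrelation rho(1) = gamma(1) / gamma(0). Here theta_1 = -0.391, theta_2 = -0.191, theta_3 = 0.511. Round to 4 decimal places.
\rho(1) = -0.2854

For an MA(q) process with theta_0 = 1, the autocovariance is
  gamma(k) = sigma^2 * sum_{i=0..q-k} theta_i * theta_{i+k},
and rho(k) = gamma(k) / gamma(0). Sigma^2 cancels.
  numerator   = (1)*(-0.391) + (-0.391)*(-0.191) + (-0.191)*(0.511) = -0.41392.
  denominator = (1)^2 + (-0.391)^2 + (-0.191)^2 + (0.511)^2 = 1.450483.
  rho(1) = -0.41392 / 1.450483 = -0.2854.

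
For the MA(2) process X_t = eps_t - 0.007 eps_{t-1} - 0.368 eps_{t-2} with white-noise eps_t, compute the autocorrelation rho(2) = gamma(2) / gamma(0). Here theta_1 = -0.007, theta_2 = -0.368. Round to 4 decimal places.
\rho(2) = -0.3241

For an MA(q) process with theta_0 = 1, the autocovariance is
  gamma(k) = sigma^2 * sum_{i=0..q-k} theta_i * theta_{i+k},
and rho(k) = gamma(k) / gamma(0). Sigma^2 cancels.
  numerator   = (1)*(-0.368) = -0.368.
  denominator = (1)^2 + (-0.007)^2 + (-0.368)^2 = 1.135473.
  rho(2) = -0.368 / 1.135473 = -0.3241.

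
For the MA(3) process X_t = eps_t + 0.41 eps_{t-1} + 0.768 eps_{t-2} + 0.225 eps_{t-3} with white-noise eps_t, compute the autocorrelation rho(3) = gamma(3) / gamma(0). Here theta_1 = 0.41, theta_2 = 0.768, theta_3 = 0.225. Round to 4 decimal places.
\rho(3) = 0.1244

For an MA(q) process with theta_0 = 1, the autocovariance is
  gamma(k) = sigma^2 * sum_{i=0..q-k} theta_i * theta_{i+k},
and rho(k) = gamma(k) / gamma(0). Sigma^2 cancels.
  numerator   = (1)*(0.225) = 0.225.
  denominator = (1)^2 + (0.41)^2 + (0.768)^2 + (0.225)^2 = 1.808549.
  rho(3) = 0.225 / 1.808549 = 0.1244.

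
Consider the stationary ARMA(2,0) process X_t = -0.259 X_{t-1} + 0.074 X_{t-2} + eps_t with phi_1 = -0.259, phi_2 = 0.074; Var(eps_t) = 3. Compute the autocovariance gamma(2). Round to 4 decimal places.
\gamma(2) = 0.4792

Multiply the model equation by X_{t-k} and take expectations. With theta_0 = psi_0 = 1 and psi_j the MA(infinity) weights, this gives
  gamma(k) - sum_i phi_i gamma(k-i) = c_k,
  c_k = sigma^2 * sum_{j=k..q} theta_j psi_{j-k}   (c_k = 0 for k > q),
using gamma(-m) = gamma(m).
Pure AR (q = 0): c_0 = sigma^2 = 3, c_k = 0 for k >= 1.
Equations for k = 0, 1, 2 (AR order 2, c_2 = 0):
  (E0) gamma(0) = phi_1 gamma(1) + phi_2 gamma(2) + c_0
  (E1) gamma(1) = phi_1 gamma(0) + phi_2 gamma(1) + c_1
  (E2) gamma(2) = phi_1 gamma(1) + phi_2 gamma(0)
From (E1): gamma(1) = A gamma(0) + B with
  A = phi_1 / (1 - phi_2) = -0.259 / 0.926 = -0.279698,   B = c_1 / (1 - phi_2) = 0 / 0.926 = 0.
Insert (E2) into (E0): gamma(0) (1 - phi_2^2) = phi_1 (1 + phi_2) gamma(1) + c_0.
  phi_1 (1 + phi_2) = (-0.259)(1.074) = -0.278166,   1 - phi_2^2 = 0.994524.
Replace gamma(1) by A gamma(0) + B and collect gamma(0):
  gamma(0) [0.994524 - (-0.278166)(-0.279698)] = c_0 = 3
  gamma(0) * 0.916722 = 3
  gamma(0) = 3 / 0.916722 = 3.272531.
  gamma(1) = A gamma(0) = (-0.279698)(3.272531) = -0.915319.
  gamma(2) = phi_1 gamma(1) + phi_2 gamma(0) = (-0.259)(-0.915319) + (0.074)(3.272531) = 0.479235.
Therefore gamma(2) = 0.4792 (to 4 decimal places).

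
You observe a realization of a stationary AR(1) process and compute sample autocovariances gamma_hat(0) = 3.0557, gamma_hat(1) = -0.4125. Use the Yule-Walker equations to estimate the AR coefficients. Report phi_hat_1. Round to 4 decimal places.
\hat\phi_{1} = -0.1350

The Yule-Walker equations for an AR(p) process read, in matrix form,
  Gamma_p phi = r_p,   with   (Gamma_p)_{ij} = gamma(|i - j|),
                       (r_p)_i = gamma(i),   i,j = 1..p.
Substitute the sample gammas (Toeplitz matrix and right-hand side of size 1):
  Gamma_p = [[3.0557]]
  r_p     = [-0.4125]
With p = 1 this is the single equation gamma(0) phi_1 = gamma(1):
  phi_hat_1 = gamma(1) / gamma(0) = -0.4125 / 3.0557 = -0.1350.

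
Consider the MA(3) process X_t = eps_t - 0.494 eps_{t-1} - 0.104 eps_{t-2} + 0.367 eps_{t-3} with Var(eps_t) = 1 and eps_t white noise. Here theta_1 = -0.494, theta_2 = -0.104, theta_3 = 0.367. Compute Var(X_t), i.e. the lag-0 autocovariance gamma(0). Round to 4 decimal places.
\gamma(0) = 1.3895

For an MA(q) process X_t = eps_t + sum_i theta_i eps_{t-i} with
Var(eps_t) = sigma^2, the variance is
  gamma(0) = sigma^2 * (1 + sum_i theta_i^2).
  sum_i theta_i^2 = (-0.494)^2 + (-0.104)^2 + (0.367)^2 = 0.244036 + 0.010816 + 0.134689 = 0.389541.
  gamma(0) = 1 * (1 + 0.389541) = 1 * 1.389541 = 1.389541, which rounds to 1.3895.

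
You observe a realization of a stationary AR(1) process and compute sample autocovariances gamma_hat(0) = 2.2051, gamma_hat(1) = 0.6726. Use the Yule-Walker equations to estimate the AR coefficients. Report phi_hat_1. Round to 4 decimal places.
\hat\phi_{1} = 0.3050

The Yule-Walker equations for an AR(p) process read, in matrix form,
  Gamma_p phi = r_p,   with   (Gamma_p)_{ij} = gamma(|i - j|),
                       (r_p)_i = gamma(i),   i,j = 1..p.
Substitute the sample gammas (Toeplitz matrix and right-hand side of size 1):
  Gamma_p = [[2.2051]]
  r_p     = [0.6726]
With p = 1 this is the single equation gamma(0) phi_1 = gamma(1):
  phi_hat_1 = gamma(1) / gamma(0) = 0.6726 / 2.2051 = 0.3050.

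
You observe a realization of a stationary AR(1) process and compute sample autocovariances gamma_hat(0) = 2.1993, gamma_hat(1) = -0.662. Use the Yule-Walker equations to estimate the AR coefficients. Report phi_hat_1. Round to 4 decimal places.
\hat\phi_{1} = -0.3010

The Yule-Walker equations for an AR(p) process read, in matrix form,
  Gamma_p phi = r_p,   with   (Gamma_p)_{ij} = gamma(|i - j|),
                       (r_p)_i = gamma(i),   i,j = 1..p.
Substitute the sample gammas (Toeplitz matrix and right-hand side of size 1):
  Gamma_p = [[2.1993]]
  r_p     = [-0.662]
With p = 1 this is the single equation gamma(0) phi_1 = gamma(1):
  phi_hat_1 = gamma(1) / gamma(0) = -0.662 / 2.1993 = -0.3010.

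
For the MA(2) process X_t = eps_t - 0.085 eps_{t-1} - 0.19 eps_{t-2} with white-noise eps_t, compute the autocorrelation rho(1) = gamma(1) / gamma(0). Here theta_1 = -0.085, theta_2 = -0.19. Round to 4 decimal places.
\rho(1) = -0.0660

For an MA(q) process with theta_0 = 1, the autocovariance is
  gamma(k) = sigma^2 * sum_{i=0..q-k} theta_i * theta_{i+k},
and rho(k) = gamma(k) / gamma(0). Sigma^2 cancels.
  numerator   = (1)*(-0.085) + (-0.085)*(-0.19) = -0.06885.
  denominator = (1)^2 + (-0.085)^2 + (-0.19)^2 = 1.043325.
  rho(1) = -0.06885 / 1.043325 = -0.0660.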